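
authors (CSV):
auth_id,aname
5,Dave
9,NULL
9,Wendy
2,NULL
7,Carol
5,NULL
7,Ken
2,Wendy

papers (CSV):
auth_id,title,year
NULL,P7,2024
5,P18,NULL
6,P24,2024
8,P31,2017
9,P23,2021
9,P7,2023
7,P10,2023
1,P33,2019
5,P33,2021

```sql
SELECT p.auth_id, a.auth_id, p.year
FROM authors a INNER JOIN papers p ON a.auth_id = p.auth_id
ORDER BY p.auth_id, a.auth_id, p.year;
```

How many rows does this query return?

10

INNER JOIN keeps only pairs where the ON condition holds.
Matching on a.auth_id = p.auth_id. A NULL in a compared column never satisfies the condition.
Matched pairs: 10.
Total: 10 rows.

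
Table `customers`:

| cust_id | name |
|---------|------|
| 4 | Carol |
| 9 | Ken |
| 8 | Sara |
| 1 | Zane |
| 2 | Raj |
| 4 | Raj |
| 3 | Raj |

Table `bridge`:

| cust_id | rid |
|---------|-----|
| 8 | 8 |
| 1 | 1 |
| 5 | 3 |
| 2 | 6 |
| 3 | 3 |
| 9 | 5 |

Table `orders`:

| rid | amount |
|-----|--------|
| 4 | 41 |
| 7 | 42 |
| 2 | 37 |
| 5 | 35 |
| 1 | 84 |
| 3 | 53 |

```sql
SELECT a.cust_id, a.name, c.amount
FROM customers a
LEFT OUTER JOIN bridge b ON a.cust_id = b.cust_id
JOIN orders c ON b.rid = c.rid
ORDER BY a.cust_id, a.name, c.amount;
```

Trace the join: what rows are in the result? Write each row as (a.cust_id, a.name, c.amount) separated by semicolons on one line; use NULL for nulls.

(1, Zane, 84); (3, Raj, 53); (9, Ken, 35)

Evaluate left to right. First `customers a LEFT JOIN bridge b` on cust_id: 7 row(s).
Then INNER JOIN `orders c` on rid: keep only rows whose b.rid appears in c.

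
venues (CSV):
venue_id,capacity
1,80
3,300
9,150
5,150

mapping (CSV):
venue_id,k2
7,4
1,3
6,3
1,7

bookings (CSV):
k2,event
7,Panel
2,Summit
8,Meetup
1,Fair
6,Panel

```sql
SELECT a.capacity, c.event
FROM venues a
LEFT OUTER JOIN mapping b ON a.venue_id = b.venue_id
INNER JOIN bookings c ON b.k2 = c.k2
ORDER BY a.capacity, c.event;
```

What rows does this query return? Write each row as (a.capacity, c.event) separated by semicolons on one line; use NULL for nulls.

(80, Panel)

Evaluate left to right. First `venues a LEFT JOIN mapping b` on venue_id: 5 row(s).
Then INNER JOIN `bookings c` on k2: keep only rows whose b.k2 appears in c.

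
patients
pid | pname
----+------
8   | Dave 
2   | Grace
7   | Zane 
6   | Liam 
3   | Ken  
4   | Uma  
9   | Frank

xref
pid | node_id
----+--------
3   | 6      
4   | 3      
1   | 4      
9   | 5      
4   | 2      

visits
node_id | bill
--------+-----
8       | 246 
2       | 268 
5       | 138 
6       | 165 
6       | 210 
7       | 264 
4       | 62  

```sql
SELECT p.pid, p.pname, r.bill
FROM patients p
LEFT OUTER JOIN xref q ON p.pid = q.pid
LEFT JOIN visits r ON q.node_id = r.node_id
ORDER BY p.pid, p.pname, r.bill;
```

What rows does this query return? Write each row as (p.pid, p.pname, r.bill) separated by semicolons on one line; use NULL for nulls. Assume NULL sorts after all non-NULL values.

(2, Grace, NULL); (3, Ken, 165); (3, Ken, 210); (4, Uma, 268); (4, Uma, NULL); (6, Liam, NULL); (7, Zane, NULL); (8, Dave, NULL); (9, Frank, 138)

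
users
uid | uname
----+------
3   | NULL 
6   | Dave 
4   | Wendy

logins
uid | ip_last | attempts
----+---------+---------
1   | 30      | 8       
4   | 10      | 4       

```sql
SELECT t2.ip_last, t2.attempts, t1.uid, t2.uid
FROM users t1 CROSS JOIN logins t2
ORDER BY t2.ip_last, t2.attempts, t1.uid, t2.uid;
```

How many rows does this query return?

CROSS JOIN pairs every row of `users` with every row of `logins`: 3 × 2 = 6 rows.

6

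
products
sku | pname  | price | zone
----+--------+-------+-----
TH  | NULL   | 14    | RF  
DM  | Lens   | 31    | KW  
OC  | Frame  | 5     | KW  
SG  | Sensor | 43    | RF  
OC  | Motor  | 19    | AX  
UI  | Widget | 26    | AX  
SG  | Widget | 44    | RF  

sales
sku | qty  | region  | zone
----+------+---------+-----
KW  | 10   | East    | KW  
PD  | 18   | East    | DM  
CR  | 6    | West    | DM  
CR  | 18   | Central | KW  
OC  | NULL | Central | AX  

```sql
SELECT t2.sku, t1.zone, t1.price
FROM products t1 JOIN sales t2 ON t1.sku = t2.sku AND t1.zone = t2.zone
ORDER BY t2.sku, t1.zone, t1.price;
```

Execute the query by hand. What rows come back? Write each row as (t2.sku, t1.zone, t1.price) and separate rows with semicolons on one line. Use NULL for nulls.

(OC, AX, 19)

INNER JOIN keeps only pairs where the ON condition holds.
Matching on t1.sku = t2.sku AND t1.zone = t2.zone.
- t1 row (sku=TH, zone=RF): no match → dropped.
- t1 row (sku=DM, zone=KW): no match → dropped.
- t1 row (sku=OC, zone=KW): no match → dropped.
- t1 row (sku=SG, zone=RF): no match → dropped.
- t1 row (sku=OC, zone=AX): matches 1 t2 row(s) → 1 output row(s).
- t1 row (sku=UI, zone=AX): no match → dropped.
- t1 row (sku=SG, zone=RF): no match → dropped.
After projecting and ordering:
t2.sku | t1.zone | t1.price
OC | AX | 19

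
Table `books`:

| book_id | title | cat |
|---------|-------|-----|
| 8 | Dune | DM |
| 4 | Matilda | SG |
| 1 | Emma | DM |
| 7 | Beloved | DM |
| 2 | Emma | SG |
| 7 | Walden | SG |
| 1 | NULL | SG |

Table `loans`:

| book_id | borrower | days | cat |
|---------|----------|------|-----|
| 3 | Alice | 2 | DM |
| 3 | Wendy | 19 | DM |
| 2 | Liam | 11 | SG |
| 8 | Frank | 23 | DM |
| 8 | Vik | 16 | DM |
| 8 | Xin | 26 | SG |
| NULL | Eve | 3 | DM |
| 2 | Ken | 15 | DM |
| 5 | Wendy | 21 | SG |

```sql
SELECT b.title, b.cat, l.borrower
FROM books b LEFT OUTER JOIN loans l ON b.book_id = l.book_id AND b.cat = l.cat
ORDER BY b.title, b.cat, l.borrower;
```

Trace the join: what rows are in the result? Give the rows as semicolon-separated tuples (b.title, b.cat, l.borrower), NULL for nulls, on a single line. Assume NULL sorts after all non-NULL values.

LEFT JOIN keeps every row from `books`; unmatched rows get NULL for `loans`'s columns.
Matching on b.book_id = l.book_id AND b.cat = l.cat. A NULL in a compared column never satisfies the condition.
- b (book_id=8, cat=DM) pairs with 2 row(s) of l.
- b (book_id=4, cat=SG) has no partner → padded with NULL.
- b (book_id=1, cat=DM) has no partner → padded with NULL.
- b (book_id=7, cat=DM) has no partner → padded with NULL.
- b (book_id=2, cat=SG) pairs with 1 row(s) of l.
- b (book_id=7, cat=SG) has no partner → padded with NULL.
- b (book_id=1, cat=SG) has no partner → padded with NULL.
After projecting and ordering:
b.title | b.cat | l.borrower
Beloved | DM | NULL
Dune | DM | Frank
Dune | DM | Vik
Emma | DM | NULL
Emma | SG | Liam
Matilda | SG | NULL
Walden | SG | NULL
NULL | SG | NULL

(Beloved, DM, NULL); (Dune, DM, Frank); (Dune, DM, Vik); (Emma, DM, NULL); (Emma, SG, Liam); (Matilda, SG, NULL); (Walden, SG, NULL); (NULL, SG, NULL)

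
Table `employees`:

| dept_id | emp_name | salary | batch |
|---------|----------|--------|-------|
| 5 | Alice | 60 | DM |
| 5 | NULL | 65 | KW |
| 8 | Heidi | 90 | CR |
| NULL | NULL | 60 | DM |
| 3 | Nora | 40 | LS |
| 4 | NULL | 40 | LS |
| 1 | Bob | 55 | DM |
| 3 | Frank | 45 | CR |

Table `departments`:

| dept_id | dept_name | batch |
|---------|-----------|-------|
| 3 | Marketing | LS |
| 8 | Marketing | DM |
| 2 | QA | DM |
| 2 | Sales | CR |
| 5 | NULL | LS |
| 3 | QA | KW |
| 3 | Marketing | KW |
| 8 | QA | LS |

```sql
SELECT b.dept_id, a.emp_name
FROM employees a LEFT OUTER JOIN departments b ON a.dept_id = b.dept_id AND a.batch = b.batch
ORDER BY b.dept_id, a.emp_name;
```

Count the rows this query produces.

LEFT JOIN keeps every row from `employees`; unmatched rows get NULL for `departments`'s columns.
Matching on a.dept_id = b.dept_id AND a.batch = b.batch. A NULL in a compared column never satisfies the condition.
Matched pairs: 1; unmatched a rows kept: 7.
Total: 1 matched + 7 padded = 8 rows.

8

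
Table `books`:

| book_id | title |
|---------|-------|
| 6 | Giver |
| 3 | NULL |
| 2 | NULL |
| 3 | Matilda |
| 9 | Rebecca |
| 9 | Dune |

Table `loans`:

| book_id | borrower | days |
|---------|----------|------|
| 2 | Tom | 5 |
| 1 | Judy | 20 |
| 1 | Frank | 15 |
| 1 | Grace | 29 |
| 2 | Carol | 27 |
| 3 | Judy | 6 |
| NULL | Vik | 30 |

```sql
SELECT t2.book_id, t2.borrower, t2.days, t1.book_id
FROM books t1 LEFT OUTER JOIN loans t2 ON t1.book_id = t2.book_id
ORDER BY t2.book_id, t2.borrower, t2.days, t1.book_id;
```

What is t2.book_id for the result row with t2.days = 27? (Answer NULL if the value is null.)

2

LEFT JOIN keeps every row from `books`; unmatched rows get NULL for `loans`'s columns.
Matching on t1.book_id = t2.book_id. A NULL in a compared column never satisfies the condition.
- book_id=6: no t2 row matches, row kept with t2 columns NULL.
- book_id=3: 1 matching t2 row(s), so 1 row(s) emitted.
- book_id=2: 2 matching t2 row(s), so 2 row(s) emitted.
- book_id=3: 1 matching t2 row(s), so 1 row(s) emitted.
- book_id=9: no t2 row matches, row kept with t2 columns NULL.
- book_id=9: no t2 row matches, row kept with t2 columns NULL.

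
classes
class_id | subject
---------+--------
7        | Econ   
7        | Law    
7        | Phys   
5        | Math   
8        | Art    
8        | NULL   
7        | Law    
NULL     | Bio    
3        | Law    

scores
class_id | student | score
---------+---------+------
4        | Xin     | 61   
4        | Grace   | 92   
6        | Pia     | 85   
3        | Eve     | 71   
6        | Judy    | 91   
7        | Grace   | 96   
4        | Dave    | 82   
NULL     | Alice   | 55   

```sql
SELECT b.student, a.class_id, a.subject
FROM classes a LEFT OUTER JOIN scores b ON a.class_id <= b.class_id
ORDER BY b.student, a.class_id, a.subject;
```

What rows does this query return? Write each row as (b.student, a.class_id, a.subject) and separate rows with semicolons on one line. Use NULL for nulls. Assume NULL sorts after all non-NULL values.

LEFT JOIN keeps every row from `classes`; unmatched rows get NULL for `scores`'s columns.
Matching on a.class_id <= b.class_id. A NULL in a compared column never satisfies the condition.
- a[0] class_id=7 → 1 match(es) in b → 1 row(s).
- a[1] class_id=7 → 1 match(es) in b → 1 row(s).
- a[2] class_id=7 → 1 match(es) in b → 1 row(s).
- a[3] class_id=5 → 3 match(es) in b → 3 row(s).
- a[4] class_id=8 → no match; kept with NULLs on the b side.
- a[5] class_id=8 → no match; kept with NULLs on the b side.
- a[6] class_id=7 → 1 match(es) in b → 1 row(s).
- a[7] class_id=NULL → no match; kept with NULLs on the b side.
- a[8] class_id=3 → 7 match(es) in b → 7 row(s).

(Dave, 3, Law); (Eve, 3, Law); (Grace, 3, Law); (Grace, 3, Law); (Grace, 5, Math); (Grace, 7, Econ); (Grace, 7, Law); (Grace, 7, Law); (Grace, 7, Phys); (Judy, 3, Law); (Judy, 5, Math); (Pia, 3, Law); (Pia, 5, Math); (Xin, 3, Law); (NULL, 8, Art); (NULL, 8, NULL); (NULL, NULL, Bio)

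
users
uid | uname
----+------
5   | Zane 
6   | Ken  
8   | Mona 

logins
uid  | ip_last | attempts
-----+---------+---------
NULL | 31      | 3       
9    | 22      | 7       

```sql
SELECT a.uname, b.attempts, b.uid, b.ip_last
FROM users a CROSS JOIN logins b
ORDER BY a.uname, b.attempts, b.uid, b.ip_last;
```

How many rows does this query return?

CROSS JOIN pairs every row of `users` with every row of `logins`: 3 × 2 = 6 rows.

6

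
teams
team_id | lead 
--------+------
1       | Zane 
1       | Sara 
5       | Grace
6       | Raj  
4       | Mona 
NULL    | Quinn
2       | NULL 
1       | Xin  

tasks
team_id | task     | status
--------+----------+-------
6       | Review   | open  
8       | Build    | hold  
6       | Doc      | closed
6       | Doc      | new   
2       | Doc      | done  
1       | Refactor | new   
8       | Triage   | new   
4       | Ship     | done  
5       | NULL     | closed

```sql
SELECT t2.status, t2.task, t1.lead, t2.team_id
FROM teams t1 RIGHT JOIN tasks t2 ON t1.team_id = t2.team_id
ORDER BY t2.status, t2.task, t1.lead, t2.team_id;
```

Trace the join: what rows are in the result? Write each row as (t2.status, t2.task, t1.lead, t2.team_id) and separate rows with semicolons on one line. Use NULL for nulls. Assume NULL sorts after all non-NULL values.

(closed, Doc, Raj, 6); (closed, NULL, Grace, 5); (done, Doc, NULL, 2); (done, Ship, Mona, 4); (hold, Build, NULL, 8); (new, Doc, Raj, 6); (new, Refactor, Sara, 1); (new, Refactor, Xin, 1); (new, Refactor, Zane, 1); (new, Triage, NULL, 8); (open, Review, Raj, 6)

RIGHT JOIN keeps every row from `tasks`; unmatched rows get NULL for `teams`'s columns.
Matching on t1.team_id = t2.team_id. A NULL in a compared column never satisfies the condition.
- t1[0] team_id=1 → 1 match(es) in t2 → 1 row(s).
- t1[1] team_id=1 → 1 match(es) in t2 → 1 row(s).
- t1[2] team_id=5 → 1 match(es) in t2 → 1 row(s).
- t1[3] team_id=6 → 3 match(es) in t2 → 3 row(s).
- t1[4] team_id=4 → 1 match(es) in t2 → 1 row(s).
- t1[5] team_id=NULL → no match.
- t1[6] team_id=2 → 1 match(es) in t2 → 1 row(s).
- t1[7] team_id=1 → 1 match(es) in t2 → 1 row(s).
- plus 2 unmatched t2 row(s), each kept with NULL t1 columns.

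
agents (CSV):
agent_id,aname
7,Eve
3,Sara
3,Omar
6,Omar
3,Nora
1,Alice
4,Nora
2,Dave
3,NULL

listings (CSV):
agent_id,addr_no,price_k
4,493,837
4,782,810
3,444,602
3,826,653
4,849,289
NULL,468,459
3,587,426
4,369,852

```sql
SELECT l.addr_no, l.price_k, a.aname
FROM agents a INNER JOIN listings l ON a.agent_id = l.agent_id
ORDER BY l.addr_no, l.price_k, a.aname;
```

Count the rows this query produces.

16

INNER JOIN keeps only pairs where the ON condition holds.
Matching on a.agent_id = l.agent_id. A NULL in a compared column never satisfies the condition.
- a (agent_id=7) has no partner → excluded.
- a (agent_id=3) pairs with 3 row(s) of l.
- a (agent_id=3) pairs with 3 row(s) of l.
- a (agent_id=6) has no partner → excluded.
- a (agent_id=3) pairs with 3 row(s) of l.
- a (agent_id=1) has no partner → excluded.
- a (agent_id=4) pairs with 4 row(s) of l.
- a (agent_id=2) has no partner → excluded.
- a (agent_id=3) pairs with 3 row(s) of l.
Total: 16 rows.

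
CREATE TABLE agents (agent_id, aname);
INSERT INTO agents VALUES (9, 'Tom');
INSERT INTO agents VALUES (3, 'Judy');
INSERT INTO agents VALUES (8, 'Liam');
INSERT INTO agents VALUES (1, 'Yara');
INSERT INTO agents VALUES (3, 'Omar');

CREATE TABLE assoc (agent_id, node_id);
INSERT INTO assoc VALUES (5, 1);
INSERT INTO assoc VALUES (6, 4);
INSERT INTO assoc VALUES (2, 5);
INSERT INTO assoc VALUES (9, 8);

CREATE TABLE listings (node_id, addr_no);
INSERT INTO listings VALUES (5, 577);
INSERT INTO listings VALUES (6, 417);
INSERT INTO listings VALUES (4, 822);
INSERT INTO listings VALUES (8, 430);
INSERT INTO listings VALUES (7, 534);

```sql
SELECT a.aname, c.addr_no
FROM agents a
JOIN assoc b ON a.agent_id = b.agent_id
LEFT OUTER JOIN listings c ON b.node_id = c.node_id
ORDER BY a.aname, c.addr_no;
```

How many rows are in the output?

1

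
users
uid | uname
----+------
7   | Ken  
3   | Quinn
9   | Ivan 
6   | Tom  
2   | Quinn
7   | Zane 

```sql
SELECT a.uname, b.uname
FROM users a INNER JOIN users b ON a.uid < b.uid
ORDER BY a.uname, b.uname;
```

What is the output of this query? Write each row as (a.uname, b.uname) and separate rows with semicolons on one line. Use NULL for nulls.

INNER JOIN keeps only pairs where the ON condition holds.
Matching on a.uid < b.uid.
Matched pairs: 14.

(Ken, Ivan); (Quinn, Ivan); (Quinn, Ivan); (Quinn, Ken); (Quinn, Ken); (Quinn, Quinn); (Quinn, Tom); (Quinn, Tom); (Quinn, Zane); (Quinn, Zane); (Tom, Ivan); (Tom, Ken); (Tom, Zane); (Zane, Ivan)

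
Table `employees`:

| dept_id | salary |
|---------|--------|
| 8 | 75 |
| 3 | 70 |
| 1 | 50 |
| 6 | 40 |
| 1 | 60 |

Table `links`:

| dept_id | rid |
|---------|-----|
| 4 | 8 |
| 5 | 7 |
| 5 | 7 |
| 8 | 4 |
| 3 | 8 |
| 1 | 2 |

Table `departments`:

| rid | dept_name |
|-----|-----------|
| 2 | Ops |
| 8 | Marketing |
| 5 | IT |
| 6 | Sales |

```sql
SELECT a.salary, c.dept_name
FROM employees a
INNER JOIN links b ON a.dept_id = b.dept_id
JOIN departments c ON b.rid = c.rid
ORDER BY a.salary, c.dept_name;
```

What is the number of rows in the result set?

3

Evaluate left to right. First `employees a INNER JOIN links b` on dept_id: 4 row(s).
Then INNER JOIN `departments c` on rid: keep only rows whose b.rid appears in c.
Result: 3 row(s).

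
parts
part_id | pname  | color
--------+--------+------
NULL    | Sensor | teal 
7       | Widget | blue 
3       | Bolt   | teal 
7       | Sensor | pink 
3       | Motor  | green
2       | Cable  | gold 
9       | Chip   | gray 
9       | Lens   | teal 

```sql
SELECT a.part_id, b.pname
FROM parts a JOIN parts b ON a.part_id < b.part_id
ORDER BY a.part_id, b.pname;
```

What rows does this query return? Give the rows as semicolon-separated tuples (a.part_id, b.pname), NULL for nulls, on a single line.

(2, Bolt); (2, Chip); (2, Lens); (2, Motor); (2, Sensor); (2, Widget); (3, Chip); (3, Chip); (3, Lens); (3, Lens); (3, Sensor); (3, Sensor); (3, Widget); (3, Widget); (7, Chip); (7, Chip); (7, Lens); (7, Lens)

INNER JOIN keeps only pairs where the ON condition holds.
Matching on a.part_id < b.part_id. A NULL in a compared column never satisfies the condition.
- a (part_id=NULL) has no partner → excluded.
- a (part_id=7) pairs with 2 row(s) of b.
- a (part_id=3) pairs with 4 row(s) of b.
- a (part_id=7) pairs with 2 row(s) of b.
- a (part_id=3) pairs with 4 row(s) of b.
- a (part_id=2) pairs with 6 row(s) of b.
- a (part_id=9) has no partner → excluded.
- a (part_id=9) has no partner → excluded.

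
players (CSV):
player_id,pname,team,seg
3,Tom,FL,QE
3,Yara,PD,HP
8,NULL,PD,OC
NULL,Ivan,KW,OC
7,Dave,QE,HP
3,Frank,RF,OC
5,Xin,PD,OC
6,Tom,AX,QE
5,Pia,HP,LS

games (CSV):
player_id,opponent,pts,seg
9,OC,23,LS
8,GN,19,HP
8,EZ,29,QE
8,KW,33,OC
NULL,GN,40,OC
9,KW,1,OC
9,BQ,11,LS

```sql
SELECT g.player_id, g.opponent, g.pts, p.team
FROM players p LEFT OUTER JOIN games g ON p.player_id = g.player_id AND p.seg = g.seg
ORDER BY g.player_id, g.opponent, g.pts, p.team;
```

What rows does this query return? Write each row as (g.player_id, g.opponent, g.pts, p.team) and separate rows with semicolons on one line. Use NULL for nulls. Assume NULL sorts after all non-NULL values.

(8, KW, 33, PD); (NULL, NULL, NULL, AX); (NULL, NULL, NULL, FL); (NULL, NULL, NULL, HP); (NULL, NULL, NULL, KW); (NULL, NULL, NULL, PD); (NULL, NULL, NULL, PD); (NULL, NULL, NULL, QE); (NULL, NULL, NULL, RF)

LEFT JOIN keeps every row from `players`; unmatched rows get NULL for `games`'s columns.
Matching on p.player_id = g.player_id AND p.seg = g.seg. A NULL in a compared column never satisfies the condition.
- p row (player_id=3, seg=QE): no match → kept, g columns NULL.
- p row (player_id=3, seg=HP): no match → kept, g columns NULL.
- p row (player_id=8, seg=OC): matches 1 g row(s) → 1 output row(s).
- p row (player_id=NULL, seg=OC): no match → kept, g columns NULL.
- p row (player_id=7, seg=HP): no match → kept, g columns NULL.
- p row (player_id=3, seg=OC): no match → kept, g columns NULL.
- p row (player_id=5, seg=OC): no match → kept, g columns NULL.
- p row (player_id=6, seg=QE): no match → kept, g columns NULL.
- p row (player_id=5, seg=LS): no match → kept, g columns NULL.
After projecting and ordering:
g.player_id | g.opponent | g.pts | p.team
8 | KW | 33 | PD
NULL | NULL | NULL | AX
NULL | NULL | NULL | FL
NULL | NULL | NULL | HP
NULL | NULL | NULL | KW
NULL | NULL | NULL | PD
NULL | NULL | NULL | PD
NULL | NULL | NULL | QE
NULL | NULL | NULL | RF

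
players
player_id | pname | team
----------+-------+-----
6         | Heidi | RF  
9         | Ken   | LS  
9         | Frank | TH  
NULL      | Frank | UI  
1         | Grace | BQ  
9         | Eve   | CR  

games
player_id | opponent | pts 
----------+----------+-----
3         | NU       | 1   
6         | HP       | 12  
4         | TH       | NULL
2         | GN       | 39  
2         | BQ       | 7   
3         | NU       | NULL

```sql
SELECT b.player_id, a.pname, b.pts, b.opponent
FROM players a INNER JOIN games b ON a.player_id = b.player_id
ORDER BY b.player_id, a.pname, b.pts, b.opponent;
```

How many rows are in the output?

1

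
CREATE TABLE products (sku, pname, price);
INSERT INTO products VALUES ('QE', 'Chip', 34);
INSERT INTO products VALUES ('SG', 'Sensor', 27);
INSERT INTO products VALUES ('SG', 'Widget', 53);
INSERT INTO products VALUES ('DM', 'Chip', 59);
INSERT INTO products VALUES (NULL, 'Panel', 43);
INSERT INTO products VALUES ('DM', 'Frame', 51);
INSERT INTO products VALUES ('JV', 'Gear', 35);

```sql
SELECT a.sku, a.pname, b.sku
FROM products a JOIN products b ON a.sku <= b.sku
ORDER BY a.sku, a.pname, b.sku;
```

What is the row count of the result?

23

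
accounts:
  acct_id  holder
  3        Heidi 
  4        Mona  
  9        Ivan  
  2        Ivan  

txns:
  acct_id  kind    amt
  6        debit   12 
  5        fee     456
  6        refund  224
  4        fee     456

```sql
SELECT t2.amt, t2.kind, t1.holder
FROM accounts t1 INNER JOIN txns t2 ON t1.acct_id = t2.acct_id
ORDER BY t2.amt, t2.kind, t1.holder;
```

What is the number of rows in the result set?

1

INNER JOIN keeps only pairs where the ON condition holds.
Matching on t1.acct_id = t2.acct_id.
Matched pairs: 1.
Total: 1 rows.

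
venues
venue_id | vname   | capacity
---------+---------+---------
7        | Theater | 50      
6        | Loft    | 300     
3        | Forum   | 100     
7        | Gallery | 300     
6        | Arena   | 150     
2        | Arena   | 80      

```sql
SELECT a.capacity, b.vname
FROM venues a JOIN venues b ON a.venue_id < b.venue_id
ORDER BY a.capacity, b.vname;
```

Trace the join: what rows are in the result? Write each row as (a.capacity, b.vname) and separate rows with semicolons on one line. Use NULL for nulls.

INNER JOIN keeps only pairs where the ON condition holds.
Matching on a.venue_id < b.venue_id.
- a row (venue_id=7): no match → dropped.
- a row (venue_id=6): matches 2 b row(s) → 2 output row(s).
- a row (venue_id=3): matches 4 b row(s) → 4 output row(s).
- a row (venue_id=7): no match → dropped.
- a row (venue_id=6): matches 2 b row(s) → 2 output row(s).
- a row (venue_id=2): matches 5 b row(s) → 5 output row(s).

(80, Arena); (80, Forum); (80, Gallery); (80, Loft); (80, Theater); (100, Arena); (100, Gallery); (100, Loft); (100, Theater); (150, Gallery); (150, Theater); (300, Gallery); (300, Theater)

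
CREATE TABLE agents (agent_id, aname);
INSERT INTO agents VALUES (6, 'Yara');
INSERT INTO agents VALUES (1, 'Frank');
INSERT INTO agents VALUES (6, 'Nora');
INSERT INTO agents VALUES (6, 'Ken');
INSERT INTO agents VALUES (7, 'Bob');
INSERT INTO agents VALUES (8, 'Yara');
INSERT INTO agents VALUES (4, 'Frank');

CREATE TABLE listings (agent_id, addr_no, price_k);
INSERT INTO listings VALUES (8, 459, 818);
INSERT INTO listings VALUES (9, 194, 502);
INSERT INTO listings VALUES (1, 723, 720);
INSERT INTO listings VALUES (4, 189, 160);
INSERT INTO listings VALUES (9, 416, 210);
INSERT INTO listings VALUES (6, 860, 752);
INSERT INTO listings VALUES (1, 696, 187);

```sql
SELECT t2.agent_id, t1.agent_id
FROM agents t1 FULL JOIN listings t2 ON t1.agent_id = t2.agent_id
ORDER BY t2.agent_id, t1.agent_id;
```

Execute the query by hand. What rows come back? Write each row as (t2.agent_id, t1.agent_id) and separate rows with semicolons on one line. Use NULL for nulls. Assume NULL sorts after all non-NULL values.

(1, 1); (1, 1); (4, 4); (6, 6); (6, 6); (6, 6); (8, 8); (9, NULL); (9, NULL); (NULL, 7)

FULL OUTER JOIN keeps every row from both sides; unmatched rows get NULL for the other side's columns.
Matching on t1.agent_id = t2.agent_id.
- t1 row (agent_id=6): matches 1 t2 row(s) → 1 output row(s).
- t1 row (agent_id=1): matches 2 t2 row(s) → 2 output row(s).
- t1 row (agent_id=6): matches 1 t2 row(s) → 1 output row(s).
- t1 row (agent_id=6): matches 1 t2 row(s) → 1 output row(s).
- t1 row (agent_id=7): no match → kept, t2 columns NULL.
- t1 row (agent_id=8): matches 1 t2 row(s) → 1 output row(s).
- t1 row (agent_id=4): matches 1 t2 row(s) → 1 output row(s).
- 2 t2 row(s) had no t1 match → kept, t1 columns NULL.
After projecting and ordering:
t2.agent_id | t1.agent_id
1 | 1
1 | 1
4 | 4
6 | 6
6 | 6
6 | 6
8 | 8
9 | NULL
9 | NULL
NULL | 7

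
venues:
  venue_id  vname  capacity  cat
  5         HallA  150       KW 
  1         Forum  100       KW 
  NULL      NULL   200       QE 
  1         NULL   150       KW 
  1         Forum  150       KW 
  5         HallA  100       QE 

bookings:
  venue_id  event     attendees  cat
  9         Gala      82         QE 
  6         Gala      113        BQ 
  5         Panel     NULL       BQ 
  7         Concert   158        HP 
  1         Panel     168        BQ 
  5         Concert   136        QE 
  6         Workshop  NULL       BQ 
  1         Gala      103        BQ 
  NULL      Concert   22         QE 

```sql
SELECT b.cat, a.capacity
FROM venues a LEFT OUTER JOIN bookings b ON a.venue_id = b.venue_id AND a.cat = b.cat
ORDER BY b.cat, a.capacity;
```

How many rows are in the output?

6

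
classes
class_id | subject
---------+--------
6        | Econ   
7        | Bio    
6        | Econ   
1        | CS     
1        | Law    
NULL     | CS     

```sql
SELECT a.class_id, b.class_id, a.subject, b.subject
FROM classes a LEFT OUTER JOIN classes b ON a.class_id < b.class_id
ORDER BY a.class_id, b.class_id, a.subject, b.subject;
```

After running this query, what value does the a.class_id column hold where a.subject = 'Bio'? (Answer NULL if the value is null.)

LEFT JOIN keeps every row from `classes a`; unmatched rows get NULL for `classes b`'s columns.
Matching on a.class_id < b.class_id. A NULL in a compared column never satisfies the condition.
Matched pairs: 8; unmatched a rows kept: 2.

7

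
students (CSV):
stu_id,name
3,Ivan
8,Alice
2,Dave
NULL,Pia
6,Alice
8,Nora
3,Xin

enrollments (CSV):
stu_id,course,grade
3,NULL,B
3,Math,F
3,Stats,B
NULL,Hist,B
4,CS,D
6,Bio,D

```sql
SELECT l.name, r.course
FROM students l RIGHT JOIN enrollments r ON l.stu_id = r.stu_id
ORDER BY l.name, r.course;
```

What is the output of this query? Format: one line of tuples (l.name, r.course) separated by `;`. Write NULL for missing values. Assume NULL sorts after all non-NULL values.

(Alice, Bio); (Ivan, Math); (Ivan, Stats); (Ivan, NULL); (Xin, Math); (Xin, Stats); (Xin, NULL); (NULL, CS); (NULL, Hist)

RIGHT JOIN keeps every row from `enrollments`; unmatched rows get NULL for `students`'s columns.
Matching on l.stu_id = r.stu_id. A NULL in a compared column never satisfies the condition.
- l[0] stu_id=3 → 3 match(es) in r → 3 row(s).
- l[1] stu_id=8 → no match.
- l[2] stu_id=2 → no match.
- l[3] stu_id=NULL → no match.
- l[4] stu_id=6 → 1 match(es) in r → 1 row(s).
- l[5] stu_id=8 → no match.
- l[6] stu_id=3 → 3 match(es) in r → 3 row(s).
- plus 2 unmatched r row(s), each kept with NULL l columns.
After projecting and ordering:
l.name | r.course
Alice | Bio
Ivan | Math
Ivan | Stats
Ivan | NULL
Xin | Math
Xin | Stats
Xin | NULL
NULL | CS
NULL | Hist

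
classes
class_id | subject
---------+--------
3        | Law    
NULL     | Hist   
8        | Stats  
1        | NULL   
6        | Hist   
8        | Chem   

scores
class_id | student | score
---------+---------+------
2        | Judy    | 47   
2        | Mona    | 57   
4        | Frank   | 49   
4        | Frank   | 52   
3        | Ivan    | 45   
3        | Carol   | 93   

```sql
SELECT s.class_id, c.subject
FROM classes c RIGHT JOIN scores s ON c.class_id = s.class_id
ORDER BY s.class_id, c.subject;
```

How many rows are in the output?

6

RIGHT JOIN keeps every row from `scores`; unmatched rows get NULL for `classes`'s columns.
Matching on c.class_id = s.class_id. A NULL in a compared column never satisfies the condition.
Matched pairs: 2; unmatched s rows kept: 4.
Total: 2 matched + 4 padded = 6 rows.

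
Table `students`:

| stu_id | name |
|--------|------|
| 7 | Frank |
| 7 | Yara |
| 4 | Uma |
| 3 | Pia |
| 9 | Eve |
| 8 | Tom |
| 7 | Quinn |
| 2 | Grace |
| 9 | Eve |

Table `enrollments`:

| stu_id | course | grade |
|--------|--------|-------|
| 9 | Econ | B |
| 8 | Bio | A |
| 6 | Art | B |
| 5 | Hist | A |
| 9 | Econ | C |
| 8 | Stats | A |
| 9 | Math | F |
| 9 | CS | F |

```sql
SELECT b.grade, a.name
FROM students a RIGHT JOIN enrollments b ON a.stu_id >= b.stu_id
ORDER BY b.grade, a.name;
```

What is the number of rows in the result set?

26

RIGHT JOIN keeps every row from `enrollments`; unmatched rows get NULL for `students`'s columns.
Matching on a.stu_id >= b.stu_id.
Matched pairs: 26; unmatched b rows kept: 0.
Total: 26 rows.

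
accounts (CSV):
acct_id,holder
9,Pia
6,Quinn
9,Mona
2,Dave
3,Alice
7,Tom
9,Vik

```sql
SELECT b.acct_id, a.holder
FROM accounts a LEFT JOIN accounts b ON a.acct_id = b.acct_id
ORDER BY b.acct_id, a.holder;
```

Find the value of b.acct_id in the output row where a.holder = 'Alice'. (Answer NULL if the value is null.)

LEFT JOIN keeps every row from `accounts a`; unmatched rows get NULL for `accounts b`'s columns.
Matching on a.acct_id = b.acct_id.
- a (acct_id=9) pairs with 3 row(s) of b.
- a (acct_id=6) pairs with 1 row(s) of b.
- a (acct_id=9) pairs with 3 row(s) of b.
- a (acct_id=2) pairs with 1 row(s) of b.
- a (acct_id=3) pairs with 1 row(s) of b.
- a (acct_id=7) pairs with 1 row(s) of b.
- a (acct_id=9) pairs with 3 row(s) of b.

3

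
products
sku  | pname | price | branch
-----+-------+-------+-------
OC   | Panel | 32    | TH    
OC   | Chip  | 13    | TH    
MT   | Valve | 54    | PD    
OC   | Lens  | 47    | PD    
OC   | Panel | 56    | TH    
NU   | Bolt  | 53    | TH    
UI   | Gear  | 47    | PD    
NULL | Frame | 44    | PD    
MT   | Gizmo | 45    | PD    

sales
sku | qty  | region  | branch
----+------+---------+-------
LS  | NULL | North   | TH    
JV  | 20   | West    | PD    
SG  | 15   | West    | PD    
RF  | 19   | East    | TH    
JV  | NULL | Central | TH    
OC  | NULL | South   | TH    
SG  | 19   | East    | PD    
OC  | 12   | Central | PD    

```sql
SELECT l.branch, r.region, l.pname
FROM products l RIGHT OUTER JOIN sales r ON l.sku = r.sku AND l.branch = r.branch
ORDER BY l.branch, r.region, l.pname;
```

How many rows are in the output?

RIGHT JOIN keeps every row from `sales`; unmatched rows get NULL for `products`'s columns.
Matching on l.sku = r.sku AND l.branch = r.branch. A NULL in a compared column never satisfies the condition.
- l row (sku=OC, branch=TH): matches 1 r row(s) → 1 output row(s).
- l row (sku=OC, branch=TH): matches 1 r row(s) → 1 output row(s).
- l row (sku=MT, branch=PD): no match.
- l row (sku=OC, branch=PD): matches 1 r row(s) → 1 output row(s).
- l row (sku=OC, branch=TH): matches 1 r row(s) → 1 output row(s).
- l row (sku=NU, branch=TH): no match.
- l row (sku=UI, branch=PD): no match.
- l row (sku=NULL, branch=PD): no match.
- l row (sku=MT, branch=PD): no match.
- plus 6 unmatched r row(s), each kept with NULL l columns.
Total: 4 matched + 6 padded = 10 rows.

10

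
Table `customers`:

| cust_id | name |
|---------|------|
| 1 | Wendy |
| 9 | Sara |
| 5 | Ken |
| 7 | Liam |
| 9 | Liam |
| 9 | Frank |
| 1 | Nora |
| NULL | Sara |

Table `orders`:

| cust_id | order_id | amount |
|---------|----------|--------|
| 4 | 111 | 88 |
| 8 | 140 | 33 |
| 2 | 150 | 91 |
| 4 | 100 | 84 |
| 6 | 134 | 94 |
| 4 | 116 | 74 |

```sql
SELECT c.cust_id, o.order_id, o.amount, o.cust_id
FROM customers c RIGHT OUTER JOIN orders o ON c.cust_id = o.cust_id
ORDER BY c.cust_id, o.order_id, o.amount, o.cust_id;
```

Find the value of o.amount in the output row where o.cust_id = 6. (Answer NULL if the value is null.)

RIGHT JOIN keeps every row from `orders`; unmatched rows get NULL for `customers`'s columns.
Matching on c.cust_id = o.cust_id. A NULL in a compared column never satisfies the condition.
Matched pairs: 0; unmatched o rows kept: 6.

94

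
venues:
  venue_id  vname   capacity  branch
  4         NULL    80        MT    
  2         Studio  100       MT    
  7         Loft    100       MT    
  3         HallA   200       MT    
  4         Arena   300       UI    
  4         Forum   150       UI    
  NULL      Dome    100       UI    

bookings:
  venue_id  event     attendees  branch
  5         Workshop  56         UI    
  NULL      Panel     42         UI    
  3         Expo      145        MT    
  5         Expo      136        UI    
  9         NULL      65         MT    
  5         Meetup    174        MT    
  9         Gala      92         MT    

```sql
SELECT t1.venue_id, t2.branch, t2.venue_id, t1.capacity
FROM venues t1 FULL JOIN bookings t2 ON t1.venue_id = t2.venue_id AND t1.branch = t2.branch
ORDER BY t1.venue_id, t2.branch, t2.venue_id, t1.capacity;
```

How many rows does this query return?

13

FULL OUTER JOIN keeps every row from both sides; unmatched rows get NULL for the other side's columns.
Matching on t1.venue_id = t2.venue_id AND t1.branch = t2.branch. A NULL in a compared column never satisfies the condition.
- venue_id=4, branch=MT: no t2 row matches, row kept with t2 columns NULL.
- venue_id=2, branch=MT: no t2 row matches, row kept with t2 columns NULL.
- venue_id=7, branch=MT: no t2 row matches, row kept with t2 columns NULL.
- venue_id=3, branch=MT: 1 matching t2 row(s), so 1 row(s) emitted.
- venue_id=4, branch=UI: no t2 row matches, row kept with t2 columns NULL.
- venue_id=4, branch=UI: no t2 row matches, row kept with t2 columns NULL.
- venue_id=NULL, branch=UI: no t2 row matches, row kept with t2 columns NULL.
- plus 6 unmatched t2 row(s), each kept with NULL t1 columns.
Total: 1 matched + 12 padded = 13 rows.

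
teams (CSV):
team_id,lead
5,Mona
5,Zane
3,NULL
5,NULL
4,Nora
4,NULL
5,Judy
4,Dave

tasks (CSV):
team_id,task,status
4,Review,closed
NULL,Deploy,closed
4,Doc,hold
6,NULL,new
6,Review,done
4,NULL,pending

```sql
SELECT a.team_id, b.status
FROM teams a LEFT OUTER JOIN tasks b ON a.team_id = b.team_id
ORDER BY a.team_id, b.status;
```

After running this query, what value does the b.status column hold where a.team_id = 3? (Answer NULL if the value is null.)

LEFT JOIN keeps every row from `teams`; unmatched rows get NULL for `tasks`'s columns.
Matching on a.team_id = b.team_id. A NULL in a compared column never satisfies the condition.
- a (team_id=5) has no partner → padded with NULL.
- a (team_id=5) has no partner → padded with NULL.
- a (team_id=3) has no partner → padded with NULL.
- a (team_id=5) has no partner → padded with NULL.
- a (team_id=4) pairs with 3 row(s) of b.
- a (team_id=4) pairs with 3 row(s) of b.
- a (team_id=5) has no partner → padded with NULL.
- a (team_id=4) pairs with 3 row(s) of b.

NULL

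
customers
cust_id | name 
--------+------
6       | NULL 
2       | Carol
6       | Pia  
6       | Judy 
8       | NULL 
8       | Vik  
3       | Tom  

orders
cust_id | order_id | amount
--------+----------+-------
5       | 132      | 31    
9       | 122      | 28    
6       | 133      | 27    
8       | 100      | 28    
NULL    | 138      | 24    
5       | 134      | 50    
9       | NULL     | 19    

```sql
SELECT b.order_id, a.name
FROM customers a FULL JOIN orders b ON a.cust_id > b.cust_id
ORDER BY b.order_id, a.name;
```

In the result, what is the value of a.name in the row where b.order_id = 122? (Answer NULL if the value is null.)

FULL OUTER JOIN keeps every row from both sides; unmatched rows get NULL for the other side's columns.
Matching on a.cust_id > b.cust_id. A NULL in a compared column never satisfies the condition.
Matched pairs: 12; unmatched a rows kept: 2; unmatched b rows kept: 4.

NULL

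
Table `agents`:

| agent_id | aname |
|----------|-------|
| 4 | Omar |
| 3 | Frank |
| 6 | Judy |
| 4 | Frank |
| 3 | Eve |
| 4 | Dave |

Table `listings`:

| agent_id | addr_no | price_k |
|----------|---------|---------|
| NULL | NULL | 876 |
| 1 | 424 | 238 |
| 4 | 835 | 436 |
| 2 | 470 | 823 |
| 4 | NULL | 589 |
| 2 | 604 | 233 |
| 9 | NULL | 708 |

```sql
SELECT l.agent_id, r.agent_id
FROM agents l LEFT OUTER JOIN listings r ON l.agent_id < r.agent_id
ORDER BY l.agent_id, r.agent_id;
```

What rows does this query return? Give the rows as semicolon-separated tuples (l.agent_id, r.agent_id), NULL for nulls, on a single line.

LEFT JOIN keeps every row from `agents`; unmatched rows get NULL for `listings`'s columns.
Matching on l.agent_id < r.agent_id. A NULL in a compared column never satisfies the condition.
- l row (agent_id=4): matches 1 r row(s) → 1 output row(s).
- l row (agent_id=3): matches 3 r row(s) → 3 output row(s).
- l row (agent_id=6): matches 1 r row(s) → 1 output row(s).
- l row (agent_id=4): matches 1 r row(s) → 1 output row(s).
- l row (agent_id=3): matches 3 r row(s) → 3 output row(s).
- l row (agent_id=4): matches 1 r row(s) → 1 output row(s).
After projecting and ordering:
l.agent_id | r.agent_id
3 | 4
3 | 4
3 | 4
3 | 4
3 | 9
3 | 9
4 | 9
4 | 9
4 | 9
6 | 9

(3, 4); (3, 4); (3, 4); (3, 4); (3, 9); (3, 9); (4, 9); (4, 9); (4, 9); (6, 9)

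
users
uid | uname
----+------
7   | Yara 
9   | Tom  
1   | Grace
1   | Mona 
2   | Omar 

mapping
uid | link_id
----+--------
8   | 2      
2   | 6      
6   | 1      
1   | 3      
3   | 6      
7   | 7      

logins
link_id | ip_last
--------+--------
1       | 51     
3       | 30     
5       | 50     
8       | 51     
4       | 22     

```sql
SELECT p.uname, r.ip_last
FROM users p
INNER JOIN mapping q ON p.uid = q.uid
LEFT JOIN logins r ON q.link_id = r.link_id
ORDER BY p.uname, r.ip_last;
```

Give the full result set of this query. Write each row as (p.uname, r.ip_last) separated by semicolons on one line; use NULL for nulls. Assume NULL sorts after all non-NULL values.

(Grace, 30); (Mona, 30); (Omar, NULL); (Yara, NULL)

Evaluate left to right. First `users p INNER JOIN mapping q` on uid: 4 row(s).
Then LEFT JOIN `logins r` on link_id: each of those 4 rows is kept; rows whose q.link_id has no match in r get NULL for r's columns.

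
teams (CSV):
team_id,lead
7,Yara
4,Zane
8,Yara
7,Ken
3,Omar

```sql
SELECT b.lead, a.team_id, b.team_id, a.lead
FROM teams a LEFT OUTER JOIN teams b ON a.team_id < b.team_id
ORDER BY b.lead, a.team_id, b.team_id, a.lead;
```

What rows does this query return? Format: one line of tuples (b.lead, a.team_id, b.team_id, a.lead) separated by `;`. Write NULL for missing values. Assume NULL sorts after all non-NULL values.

(Ken, 3, 7, Omar); (Ken, 4, 7, Zane); (Yara, 3, 7, Omar); (Yara, 3, 8, Omar); (Yara, 4, 7, Zane); (Yara, 4, 8, Zane); (Yara, 7, 8, Ken); (Yara, 7, 8, Yara); (Zane, 3, 4, Omar); (NULL, 8, NULL, Yara)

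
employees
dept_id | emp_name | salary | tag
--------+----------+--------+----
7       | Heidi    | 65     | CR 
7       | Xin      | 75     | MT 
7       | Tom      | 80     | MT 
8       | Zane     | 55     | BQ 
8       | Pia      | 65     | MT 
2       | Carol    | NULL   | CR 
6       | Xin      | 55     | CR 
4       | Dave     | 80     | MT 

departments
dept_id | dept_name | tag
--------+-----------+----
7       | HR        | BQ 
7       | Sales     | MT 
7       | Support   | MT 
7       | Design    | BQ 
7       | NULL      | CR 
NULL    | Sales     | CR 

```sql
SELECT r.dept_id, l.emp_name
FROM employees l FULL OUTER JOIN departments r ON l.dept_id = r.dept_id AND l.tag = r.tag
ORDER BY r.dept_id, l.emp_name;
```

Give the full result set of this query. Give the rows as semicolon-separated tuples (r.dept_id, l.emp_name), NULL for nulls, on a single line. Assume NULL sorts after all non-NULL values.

FULL OUTER JOIN keeps every row from both sides; unmatched rows get NULL for the other side's columns.
Matching on l.dept_id = r.dept_id AND l.tag = r.tag. A NULL in a compared column never satisfies the condition.
- l (dept_id=7, tag=CR) pairs with 1 row(s) of r.
- l (dept_id=7, tag=MT) pairs with 2 row(s) of r.
- l (dept_id=7, tag=MT) pairs with 2 row(s) of r.
- l (dept_id=8, tag=BQ) has no partner → padded with NULL.
- l (dept_id=8, tag=MT) has no partner → padded with NULL.
- l (dept_id=2, tag=CR) has no partner → padded with NULL.
- l (dept_id=6, tag=CR) has no partner → padded with NULL.
- l (dept_id=4, tag=MT) has no partner → padded with NULL.
- plus 3 unmatched r row(s), each kept with NULL l columns.

(7, Heidi); (7, Tom); (7, Tom); (7, Xin); (7, Xin); (7, NULL); (7, NULL); (NULL, Carol); (NULL, Dave); (NULL, Pia); (NULL, Xin); (NULL, Zane); (NULL, NULL)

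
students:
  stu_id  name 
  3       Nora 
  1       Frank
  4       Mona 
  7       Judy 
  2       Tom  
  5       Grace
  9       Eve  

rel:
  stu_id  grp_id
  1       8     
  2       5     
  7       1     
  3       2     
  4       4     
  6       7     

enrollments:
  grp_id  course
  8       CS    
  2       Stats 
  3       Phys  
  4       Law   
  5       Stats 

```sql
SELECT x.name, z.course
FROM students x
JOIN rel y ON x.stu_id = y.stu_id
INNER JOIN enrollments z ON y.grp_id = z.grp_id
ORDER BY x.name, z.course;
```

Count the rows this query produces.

4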